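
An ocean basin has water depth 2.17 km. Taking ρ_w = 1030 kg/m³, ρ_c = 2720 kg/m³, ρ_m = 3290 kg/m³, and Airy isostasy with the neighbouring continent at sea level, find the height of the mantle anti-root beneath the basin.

6.43 km

Isostatic balance requires: replacing crust with seawater at the top is compensated by replacing crust with mantle at the base: d (ρ_c − ρ_w) = a (ρ_m − ρ_c).
a = d (ρ_c − ρ_w)/(ρ_m − ρ_c) = 2.17 km × 1690/570 = 6.43 km.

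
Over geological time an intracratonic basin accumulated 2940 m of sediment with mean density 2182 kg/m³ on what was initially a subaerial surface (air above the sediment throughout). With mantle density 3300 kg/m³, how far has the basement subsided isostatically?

Subaerial load: s = t ρ_sed / ρ_m = 2940 m × 2182/3300 = 1940 m.

1940 m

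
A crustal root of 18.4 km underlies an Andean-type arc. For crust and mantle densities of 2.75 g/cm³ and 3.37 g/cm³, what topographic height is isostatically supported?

4.15 km

In Airy isostatic equilibrium: ρ_c h = (ρ_m − ρ_c) r.
h = r (ρ_m − ρ_c) / ρ_c = 18.4 km × (3.37 − 2.75) / 2.75 = 4.15 km.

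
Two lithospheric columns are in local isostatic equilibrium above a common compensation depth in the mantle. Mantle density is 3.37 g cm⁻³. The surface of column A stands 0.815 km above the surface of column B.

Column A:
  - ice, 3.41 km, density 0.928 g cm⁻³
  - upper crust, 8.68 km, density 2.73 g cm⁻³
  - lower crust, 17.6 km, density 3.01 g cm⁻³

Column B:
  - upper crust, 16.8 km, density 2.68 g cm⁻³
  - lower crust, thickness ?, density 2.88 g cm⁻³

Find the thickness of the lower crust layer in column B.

12 km

Take the compensation level at the base of the deeper column (depth z_c below the surface of column A) and equate Σ ρ_i t_i down to z_c; mantle fills any gap and the z_c terms cancel.
Column A: 3.41×0.928 + 8.68×2.73 + 17.6×3.01 + (z_c − 29.69)×3.37
Column B: 0.815×0 + 16.8×2.68 + x×2.88 + (z_c − 0.815 − 16.8 − x)×3.37
The z_c×3.37 term appears on both sides and cancels. Collect the known terms of each column as K = Σ(ρt)_known − 3.37 × (depth of known layers): K_A = 79.83688 − 3.37×29.69 = −20.21842; K_B = 45.024 − 3.37×(0.815 + 16.8) = −14.33855.
Balance: K_A = K_B − x×(3.37 − 2.88), so x = (K_B − K_A)/(3.37 − 2.88) = 5.87987/0.49 = 12 km.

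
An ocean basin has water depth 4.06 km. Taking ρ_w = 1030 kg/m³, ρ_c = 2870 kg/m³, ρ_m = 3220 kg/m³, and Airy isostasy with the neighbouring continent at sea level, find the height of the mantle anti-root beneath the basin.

Balancing pressure at the compensation depth: replacing crust with seawater at the top is compensated by replacing crust with mantle at the base: d (ρ_c − ρ_w) = a (ρ_m − ρ_c).
a = d (ρ_c − ρ_w)/(ρ_m − ρ_c) = 4.06 km × 1840/350 = 21.3 km.

21.3 km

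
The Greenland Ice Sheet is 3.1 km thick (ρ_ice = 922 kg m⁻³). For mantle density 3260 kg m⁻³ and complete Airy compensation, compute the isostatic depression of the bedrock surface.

Isostatic balance requires: the ice load ρ_ice t is balanced by mantle displaced below, ρ_m s.
s = t ρ_ice / ρ_m = 3.1 km × 922/3260 = 0.877 km.

0.877 km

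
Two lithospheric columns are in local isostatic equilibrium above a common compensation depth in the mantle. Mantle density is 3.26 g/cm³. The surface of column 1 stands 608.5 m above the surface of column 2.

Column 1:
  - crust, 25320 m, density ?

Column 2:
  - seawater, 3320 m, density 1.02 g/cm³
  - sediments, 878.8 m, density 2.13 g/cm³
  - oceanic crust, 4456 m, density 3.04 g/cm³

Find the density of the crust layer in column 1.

Take the compensation level at the base of the deeper column (depth z_c below the surface of column 1) and equate Σ ρ_i t_i down to z_c; mantle fills any gap and the z_c terms cancel.
Column 1: 25320×ρ + (z_c − 25320)×3.26
Column 2: 608.5×0 + 3320×1.02 + 878.8×2.13 + 4456×3.04 + (z_c − 608.5 − 8654.8)×3.26
The z_c×3.26 term appears on both sides and cancels. Collect the known terms of each column as K = Σ(ρt)_known − 3.26 × (depth of known layers): K_1 = 0 − 3.26×25320 = −82543.2; K_2 = 18804.484 − 3.26×(608.5 + 8654.8) = −11393.874.
Balance: K_1 + 25320×ρ = K_2, so ρ = (K_2 − K_1)/25320 = 71149.3/25320 = 2.81 g/cm³.

2.81 g/cm³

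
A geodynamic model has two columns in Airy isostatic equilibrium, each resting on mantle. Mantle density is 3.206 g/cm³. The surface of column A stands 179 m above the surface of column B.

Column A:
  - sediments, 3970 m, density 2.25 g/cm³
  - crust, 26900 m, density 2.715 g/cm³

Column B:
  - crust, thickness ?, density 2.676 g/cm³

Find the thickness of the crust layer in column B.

31000 m

Take the compensation level at the base of the deeper column (depth z_c below the surface of column A) and equate Σ ρ_i t_i down to z_c; mantle fills any gap and the z_c terms cancel.
Column A: 3970×2.25 + 26900×2.715 + (z_c − 30870)×3.206
Column B: 179×0 + x×2.676 + (z_c − 179 − 0 − x)×3.206
The z_c×3.206 term appears on both sides and cancels. Collect the known terms of each column as K = Σ(ρt)_known − 3.206 × (depth of known layers): K_A = 81966 − 3.206×30870 = −17003.22; K_B = 0 − 3.206×(179 + 0) = −573.874.
Balance: K_A = K_B − x×(3.206 − 2.676), so x = (K_B − K_A)/(3.206 − 2.676) = 16429.3/0.53 = 31000 m.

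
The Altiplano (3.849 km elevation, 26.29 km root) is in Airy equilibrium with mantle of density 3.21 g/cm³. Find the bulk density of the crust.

ρ_c h = (ρ_m − ρ_c) r → ρ_c (h + r) = ρ_m r → ρ_c = ρ_m r / (h + r).
ρ_c = 3.21 × 26.29 km / (3.849 km + 26.29 km) = 2.8 g/cm³.

2.8 g/cm³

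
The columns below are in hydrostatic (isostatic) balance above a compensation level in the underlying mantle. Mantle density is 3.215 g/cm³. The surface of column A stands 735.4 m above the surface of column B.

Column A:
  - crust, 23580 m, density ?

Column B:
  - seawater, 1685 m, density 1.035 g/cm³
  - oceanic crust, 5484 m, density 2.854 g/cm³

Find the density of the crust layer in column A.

2.87 g/cm³

Take the compensation level at the base of the deeper column (depth z_c below the surface of column A) and equate Σ ρ_i t_i down to z_c; mantle fills any gap and the z_c terms cancel.
Column A: 23580×ρ + (z_c − 23580)×3.215
Column B: 735.4×0 + 1685×1.035 + 5484×2.854 + (z_c − 735.4 − 7169)×3.215
The z_c×3.215 term appears on both sides and cancels. Collect the known terms of each column as K = Σ(ρt)_known − 3.215 × (depth of known layers): K_A = 0 − 3.215×23580 = −75809.7; K_B = 17395.311 − 3.215×(735.4 + 7169) = −8017.335.
Balance: K_A + 23580×ρ = K_B, so ρ = (K_B − K_A)/23580 = 67792.4/23580 = 2.87 g/cm³.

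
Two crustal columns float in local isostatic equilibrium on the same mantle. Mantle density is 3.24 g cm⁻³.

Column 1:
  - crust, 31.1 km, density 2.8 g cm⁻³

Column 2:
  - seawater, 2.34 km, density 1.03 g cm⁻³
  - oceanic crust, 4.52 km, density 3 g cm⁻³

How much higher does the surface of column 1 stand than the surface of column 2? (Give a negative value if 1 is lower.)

2.29 km

For any compensation level in the mantle, the mantle terms cancel and isostasy reduces to e = (Σt_1 − Σt_2) − (Σ(ρt)_1 − Σ(ρt)_2) / ρ_m.
Σt_1 = 31.1 km; Σt_2 = 6.86 km; Σ(ρt)_1 = 87.08; Σ(ρt)_2 = 15.9702 (in km·g cm⁻³).
e = (31.1 − 6.86) − (87.08 − 15.9702) / 3.24 = 2.29 km.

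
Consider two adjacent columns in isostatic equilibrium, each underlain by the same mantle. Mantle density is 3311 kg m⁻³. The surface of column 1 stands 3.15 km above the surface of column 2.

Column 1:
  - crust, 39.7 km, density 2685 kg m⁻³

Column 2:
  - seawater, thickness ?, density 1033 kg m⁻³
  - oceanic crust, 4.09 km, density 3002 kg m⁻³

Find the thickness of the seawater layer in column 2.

5.78 km

Take the compensation level at the base of the deeper column (depth z_c below the surface of column 1) and equate Σ ρ_i t_i down to z_c; mantle fills any gap and the z_c terms cancel.
Column 1: 39.7×2685 + (z_c − 39.7)×3311
Column 2: 3.15×0 + x×1033 + 4.09×3002 + (z_c − 3.15 − 4.09 − x)×3311
The z_c×3311 term appears on both sides and cancels. Collect the known terms of each column as K = Σ(ρt)_known − 3311 × (depth of known layers): K_1 = 106594.5 − 3311×39.7 = −24852.2; K_2 = 12278.18 − 3311×(3.15 + 4.09) = −11693.46.
Balance: K_1 = K_2 − x×(3311 − 1033), so x = (K_2 − K_1)/(3311 − 1033) = 13158.7/2278 = 5.78 km.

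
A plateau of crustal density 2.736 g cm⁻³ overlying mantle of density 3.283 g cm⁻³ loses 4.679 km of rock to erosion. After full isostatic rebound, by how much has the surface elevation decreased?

Rebound u = e ρ_c/ρ_m = 4.679 km × 2.736/3.283 = 3.899 km.
Net surface drop = e − u = 4.679 km − 3.899 km = e (ρ_m − ρ_c)/ρ_m = 0.78 km.

0.78 km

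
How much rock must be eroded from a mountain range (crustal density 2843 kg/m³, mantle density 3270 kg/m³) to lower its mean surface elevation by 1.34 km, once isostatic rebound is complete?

Net drop Δ = e − u = e − e ρ_c/ρ_m = e (ρ_m − ρ_c)/ρ_m.
e = Δ ρ_m/(ρ_m − ρ_c) = 1.34 km × 3270/427 = 10.3 km.

10.3 km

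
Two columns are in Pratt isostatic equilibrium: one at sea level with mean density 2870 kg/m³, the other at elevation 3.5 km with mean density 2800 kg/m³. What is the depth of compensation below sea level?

140 km

ρ_ref D = ρ (D + h) → D (ρ_ref − ρ) = ρ h.
D = ρ h/(ρ_ref − ρ) = 2800 × 3.5 km/(2870 − 2800) = 140 km.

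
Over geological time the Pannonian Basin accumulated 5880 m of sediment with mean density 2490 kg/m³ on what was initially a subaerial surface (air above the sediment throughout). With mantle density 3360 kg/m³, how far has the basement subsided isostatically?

4360 m

Subaerial load: s = t ρ_sed / ρ_m = 5880 m × 2490/3360 = 4360 m.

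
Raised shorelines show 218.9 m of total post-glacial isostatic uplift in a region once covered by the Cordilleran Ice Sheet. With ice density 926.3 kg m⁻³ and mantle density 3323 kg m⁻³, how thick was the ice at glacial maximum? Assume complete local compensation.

u = t ρ_ice/ρ_m → t = u ρ_m/ρ_ice = 218.9 m × 3323/926.3 = 785 m.

785 m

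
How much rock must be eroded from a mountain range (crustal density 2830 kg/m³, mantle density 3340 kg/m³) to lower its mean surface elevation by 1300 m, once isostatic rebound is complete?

8510 m

Net drop Δ = e − u = e − e ρ_c/ρ_m = e (ρ_m − ρ_c)/ρ_m.
e = Δ ρ_m/(ρ_m − ρ_c) = 1300 m × 3340/510 = 8510 m.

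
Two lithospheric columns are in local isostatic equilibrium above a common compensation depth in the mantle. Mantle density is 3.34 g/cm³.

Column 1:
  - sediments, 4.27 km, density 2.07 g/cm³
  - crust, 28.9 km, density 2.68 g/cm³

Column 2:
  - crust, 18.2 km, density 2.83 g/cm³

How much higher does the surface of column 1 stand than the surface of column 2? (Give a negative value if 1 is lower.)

4.56 km

For any compensation level in the mantle, the mantle terms cancel and isostasy reduces to e = (Σt_1 − Σt_2) − (Σ(ρt)_1 − Σ(ρt)_2) / ρ_m.
Σt_1 = 33.17 km; Σt_2 = 18.2 km; Σ(ρt)_1 = 86.2909; Σ(ρt)_2 = 51.506 (in km·g/cm³).
e = (33.17 − 18.2) − (86.2909 − 51.506) / 3.34 = 4.56 km.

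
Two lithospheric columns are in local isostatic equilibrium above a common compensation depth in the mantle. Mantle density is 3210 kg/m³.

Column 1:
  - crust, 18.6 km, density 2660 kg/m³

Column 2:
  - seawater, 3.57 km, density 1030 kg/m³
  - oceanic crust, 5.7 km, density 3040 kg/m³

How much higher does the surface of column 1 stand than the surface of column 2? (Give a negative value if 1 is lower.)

0.461 km

For any compensation level in the mantle, the mantle terms cancel and isostasy reduces to e = (Σt_1 − Σt_2) − (Σ(ρt)_1 − Σ(ρt)_2) / ρ_m.
Σt_1 = 18.6 km; Σt_2 = 9.27 km; Σ(ρt)_1 = 49476; Σ(ρt)_2 = 21005.1 (in km·kg/m³).
e = (18.6 − 9.27) − (49476 − 21005.1) / 3210 = 0.461 km.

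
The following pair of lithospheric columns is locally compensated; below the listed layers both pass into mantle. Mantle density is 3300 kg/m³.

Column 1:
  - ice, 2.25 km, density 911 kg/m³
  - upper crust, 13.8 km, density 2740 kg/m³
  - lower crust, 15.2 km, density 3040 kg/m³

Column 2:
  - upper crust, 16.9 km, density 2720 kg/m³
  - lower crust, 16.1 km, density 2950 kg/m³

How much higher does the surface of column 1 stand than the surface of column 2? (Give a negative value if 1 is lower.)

For any compensation level in the mantle, the mantle terms cancel and isostasy reduces to e = (Σt_1 − Σt_2) − (Σ(ρt)_1 − Σ(ρt)_2) / ρ_m.
Σt_1 = 31.25 km; Σt_2 = 33 km; Σ(ρt)_1 = 86069.75; Σ(ρt)_2 = 93463 (in km·kg/m³).
e = (31.25 − 33) − (86069.75 − 93463) / 3300 = 0.49 km.

0.49 km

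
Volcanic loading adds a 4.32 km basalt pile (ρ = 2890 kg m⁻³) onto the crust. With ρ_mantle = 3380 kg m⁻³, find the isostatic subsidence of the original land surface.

Subaerial loading: s = t ρ_load / ρ_m.
s = 4.32 km × 2890/3380 = 3.69 km.

3.69 km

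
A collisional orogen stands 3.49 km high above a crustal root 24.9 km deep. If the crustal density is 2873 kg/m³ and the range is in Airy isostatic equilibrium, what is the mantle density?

3280 kg/m³

Airy balance: ρ_c h = (ρ_m − ρ_c) r → ρ_m = ρ_c (1 + h/r).
ρ_m = 2873 × (1 + 3.49 km/24.9 km) = 3280 kg/m³.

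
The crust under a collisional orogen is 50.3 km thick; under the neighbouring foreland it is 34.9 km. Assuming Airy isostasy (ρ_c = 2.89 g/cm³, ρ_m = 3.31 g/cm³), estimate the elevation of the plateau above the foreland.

1.95 km

Excess crust Δ = 50.3 km − 34.9 km = 15.4 km, split between elevation h and root r with h + r = Δ.
Airy balance ρ_c h = (ρ_m − ρ_c) r gives r = h ρ_c/(ρ_m − ρ_c), so h (1 + ρ_c/(ρ_m − ρ_c)) = Δ, i.e. h = Δ (ρ_m − ρ_c)/ρ_m.
h = 15.4 km × 0.42/3.31 = 1.95 km.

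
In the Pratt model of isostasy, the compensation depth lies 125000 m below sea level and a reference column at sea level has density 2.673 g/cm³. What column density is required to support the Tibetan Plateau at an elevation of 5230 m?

2.57 g/cm³

Pratt balance: ρ_ref D = ρ (D + h).
ρ = ρ_ref D/(D + h) = 2.673 × 125000 m/(125000 m + 5230 m) = 2.57 g/cm³.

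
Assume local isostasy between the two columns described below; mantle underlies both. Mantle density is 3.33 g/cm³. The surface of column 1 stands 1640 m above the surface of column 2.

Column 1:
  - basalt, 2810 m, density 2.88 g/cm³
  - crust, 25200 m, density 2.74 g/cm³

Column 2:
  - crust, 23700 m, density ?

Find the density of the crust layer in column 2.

2.88 g/cm³

Take the compensation level at the base of the deeper column (depth z_c below the surface of column 1) and equate Σ ρ_i t_i down to z_c; mantle fills any gap and the z_c terms cancel.
Column 1: 2810×2.88 + 25200×2.74 + (z_c − 28010)×3.33
Column 2: 1640×0 + 23700×ρ + (z_c − 1640 − 23700)×3.33
The z_c×3.33 term appears on both sides and cancels. Collect the known terms of each column as K = Σ(ρt)_known − 3.33 × (depth of known layers): K_1 = 77140.8 − 3.33×28010 = −16132.5; K_2 = 0 − 3.33×(1640 + 23700) = −84382.2.
Balance: K_1 = K_2 + 23700×ρ, so ρ = (K_1 − K_2)/23700 = 68249.7/23700 = 2.88 g/cm³.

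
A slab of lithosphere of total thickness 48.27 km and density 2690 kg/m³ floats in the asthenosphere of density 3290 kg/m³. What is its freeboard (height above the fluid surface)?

Floating equilibrium: submerged depth d = t ρ_obj/ρ_fluid = 48.27 km × 2690/3290 = 39.47 km.
Freeboard = t − d = 48.27 km − 39.47 km = 8.8 km.

8.8 km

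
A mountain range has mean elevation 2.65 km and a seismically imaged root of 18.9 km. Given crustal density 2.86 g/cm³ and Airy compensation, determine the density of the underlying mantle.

3.26 g/cm³

Airy balance: ρ_c h = (ρ_m − ρ_c) r → ρ_m = ρ_c (1 + h/r).
ρ_m = 2.86 × (1 + 2.65 km/18.9 km) = 3.26 g/cm³.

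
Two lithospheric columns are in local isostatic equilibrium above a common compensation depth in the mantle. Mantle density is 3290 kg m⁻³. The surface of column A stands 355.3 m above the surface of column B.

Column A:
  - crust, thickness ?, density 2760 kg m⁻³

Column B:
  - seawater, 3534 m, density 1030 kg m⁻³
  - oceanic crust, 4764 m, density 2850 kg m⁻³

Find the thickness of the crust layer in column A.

Take the compensation level at the base of the deeper column (depth z_c below the surface of column A) and equate Σ ρ_i t_i down to z_c; mantle fills any gap and the z_c terms cancel.
Column A: x×2760 + (z_c − 0 − x)×3290
Column B: 355.3×0 + 3534×1030 + 4764×2850 + (z_c − 355.3 − 8298)×3290
The z_c×3290 term appears on both sides and cancels. Collect the known terms of each column as K = Σ(ρt)_known − 3290 × (depth of known layers): K_A = 0 − 3290×0 = 0; K_B = 17217420 − 3290×(355.3 + 8298) = −11251937.
Balance: K_A − x×(3290 − 2760) = K_B, so x = (K_A − K_B)/(3290 − 2760) = 11251900/530 = 21200 m.

21200 m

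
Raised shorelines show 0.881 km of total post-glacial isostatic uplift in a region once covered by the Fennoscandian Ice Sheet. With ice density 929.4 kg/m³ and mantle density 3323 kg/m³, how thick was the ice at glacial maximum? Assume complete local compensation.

3.15 km

u = t ρ_ice/ρ_m → t = u ρ_m/ρ_ice = 0.881 km × 3323/929.4 = 3.15 km.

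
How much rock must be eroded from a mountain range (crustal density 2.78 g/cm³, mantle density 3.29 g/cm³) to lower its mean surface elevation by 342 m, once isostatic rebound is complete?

Net drop Δ = e − u = e − e ρ_c/ρ_m = e (ρ_m − ρ_c)/ρ_m.
e = Δ ρ_m/(ρ_m − ρ_c) = 342 m × 3.29/0.51 = 2210 m.

2210 m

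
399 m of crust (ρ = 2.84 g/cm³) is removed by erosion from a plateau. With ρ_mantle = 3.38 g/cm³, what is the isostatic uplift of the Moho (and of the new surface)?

335 m

Unloading: uplift u = e ρ_c/ρ_m = 399 m × 2.84/3.38 = 335 m.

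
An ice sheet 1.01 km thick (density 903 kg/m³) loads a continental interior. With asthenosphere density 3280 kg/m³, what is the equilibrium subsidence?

0.278 km

By Archimedes' principle applied to the lithosphere: the ice load ρ_ice t is balanced by mantle displaced below, ρ_m s.
s = t ρ_ice / ρ_m = 1.01 km × 903/3280 = 0.278 km.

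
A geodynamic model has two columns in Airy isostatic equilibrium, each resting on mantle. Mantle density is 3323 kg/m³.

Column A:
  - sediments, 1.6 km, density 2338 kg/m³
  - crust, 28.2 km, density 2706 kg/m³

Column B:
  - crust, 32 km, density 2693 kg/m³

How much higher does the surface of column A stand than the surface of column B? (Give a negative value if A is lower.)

−0.356 km

For any compensation level in the mantle, the mantle terms cancel and isostasy reduces to e = (Σt_A − Σt_B) − (Σ(ρt)_A − Σ(ρt)_B) / ρ_m.
Σt_A = 29.8 km; Σt_B = 32 km; Σ(ρt)_A = 80050; Σ(ρt)_B = 86176 (in km·kg/m³).
e = (29.8 − 32) − (80050 − 86176) / 3323 = −0.356 km.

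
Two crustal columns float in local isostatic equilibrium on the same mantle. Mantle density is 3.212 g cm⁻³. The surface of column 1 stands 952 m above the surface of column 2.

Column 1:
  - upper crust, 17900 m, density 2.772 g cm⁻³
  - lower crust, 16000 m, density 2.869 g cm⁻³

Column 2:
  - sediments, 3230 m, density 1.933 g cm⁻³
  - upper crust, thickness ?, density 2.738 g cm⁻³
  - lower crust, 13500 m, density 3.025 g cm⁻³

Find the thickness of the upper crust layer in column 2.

7700 m

Take the compensation level at the base of the deeper column (depth z_c below the surface of column 1) and equate Σ ρ_i t_i down to z_c; mantle fills any gap and the z_c terms cancel.
Column 1: 17900×2.772 + 16000×2.869 + (z_c − 33900)×3.212
Column 2: 952×0 + 3230×1.933 + x×2.738 + 13500×3.025 + (z_c − 952 − 16730 − x)×3.212
The z_c×3.212 term appears on both sides and cancels. Collect the known terms of each column as K = Σ(ρt)_known − 3.212 × (depth of known layers): K_1 = 95522.8 − 3.212×33900 = −13364; K_2 = 47081.09 − 3.212×(952 + 16730) = −9713.494.
Balance: K_1 = K_2 − x×(3.212 − 2.738), so x = (K_2 − K_1)/(3.212 − 2.738) = 3650.51/0.474 = 7700 m.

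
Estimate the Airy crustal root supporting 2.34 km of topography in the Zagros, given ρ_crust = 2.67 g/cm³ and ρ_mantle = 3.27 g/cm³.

Balancing pressure at the compensation depth: the weight of the topography is balanced by the buoyancy of the root, ρ_c h = (ρ_m − ρ_c) r.
r = h · ρ_c / (ρ_m − ρ_c) = 2.34 km × 2.67 / (3.27 − 2.67) = 10.4 km.

10.4 km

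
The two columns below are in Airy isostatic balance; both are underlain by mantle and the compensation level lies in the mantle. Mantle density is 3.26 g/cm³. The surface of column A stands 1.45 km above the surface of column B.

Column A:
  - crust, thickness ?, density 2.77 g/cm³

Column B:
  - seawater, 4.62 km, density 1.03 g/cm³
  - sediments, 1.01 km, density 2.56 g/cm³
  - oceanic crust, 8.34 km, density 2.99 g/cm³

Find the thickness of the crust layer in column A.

Take the compensation level at the base of the deeper column (depth z_c below the surface of column A) and equate Σ ρ_i t_i down to z_c; mantle fills any gap and the z_c terms cancel.
Column A: x×2.77 + (z_c − 0 − x)×3.26
Column B: 1.45×0 + 4.62×1.03 + 1.01×2.56 + 8.34×2.99 + (z_c − 1.45 − 13.97)×3.26
The z_c×3.26 term appears on both sides and cancels. Collect the known terms of each column as K = Σ(ρt)_known − 3.26 × (depth of known layers): K_A = 0 − 3.26×0 = 0; K_B = 32.2808 − 3.26×(1.45 + 13.97) = −17.9884.
Balance: K_A − x×(3.26 − 2.77) = K_B, so x = (K_A − K_B)/(3.26 − 2.77) = 17.9884/0.49 = 36.7 km.

36.7 km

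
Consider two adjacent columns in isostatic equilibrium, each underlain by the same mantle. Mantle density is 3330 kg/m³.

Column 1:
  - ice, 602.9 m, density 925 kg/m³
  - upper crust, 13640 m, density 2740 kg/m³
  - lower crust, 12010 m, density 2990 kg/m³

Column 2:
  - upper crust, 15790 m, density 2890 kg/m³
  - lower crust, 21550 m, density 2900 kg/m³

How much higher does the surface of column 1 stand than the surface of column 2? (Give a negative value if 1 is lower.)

For any compensation level in the mantle, the mantle terms cancel and isostasy reduces to e = (Σt_1 − Σt_2) − (Σ(ρt)_1 − Σ(ρt)_2) / ρ_m.
Σt_1 = 26252.9 m; Σt_2 = 37340 m; Σ(ρt)_1 = 73841182.5; Σ(ρt)_2 = 108128100 (in m·kg/m³).
e = (26252.9 − 37340) − (73841182.5 − 108128100) / 3330 = −791 m.

−791 m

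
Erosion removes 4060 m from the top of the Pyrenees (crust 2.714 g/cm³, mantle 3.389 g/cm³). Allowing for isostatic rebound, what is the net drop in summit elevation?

Rebound u = e ρ_c/ρ_m = 4060 m × 2.714/3.389 = 3251 m.
Net surface drop = e − u = 4060 m − 3251 m = e (ρ_m − ρ_c)/ρ_m = 809 m.

809 m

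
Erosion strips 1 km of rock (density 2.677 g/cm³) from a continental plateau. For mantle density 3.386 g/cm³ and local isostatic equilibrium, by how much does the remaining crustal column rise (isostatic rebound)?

Unloading: uplift u = e ρ_c/ρ_m = 1 km × 2.677/3.386 = 0.791 km.

0.791 km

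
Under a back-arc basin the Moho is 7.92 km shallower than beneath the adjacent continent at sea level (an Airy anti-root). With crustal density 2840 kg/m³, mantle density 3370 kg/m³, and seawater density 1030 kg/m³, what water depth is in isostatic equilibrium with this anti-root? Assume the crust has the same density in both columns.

2.32 km

Replacing a thickness d of crust by seawater at the top must be balanced by replacing crust with mantle at the base: d (ρ_c − ρ_w) = a (ρ_m − ρ_c).
d = a (ρ_m − ρ_c)/(ρ_c − ρ_w) = 7.92 km × 530/1810 = 2.32 km.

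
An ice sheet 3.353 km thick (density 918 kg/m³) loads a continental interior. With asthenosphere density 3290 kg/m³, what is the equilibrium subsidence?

Balancing pressure at the compensation depth: the ice load ρ_ice t is balanced by mantle displaced below, ρ_m s.
s = t ρ_ice / ρ_m = 3.353 km × 918/3290 = 0.936 km.

0.936 km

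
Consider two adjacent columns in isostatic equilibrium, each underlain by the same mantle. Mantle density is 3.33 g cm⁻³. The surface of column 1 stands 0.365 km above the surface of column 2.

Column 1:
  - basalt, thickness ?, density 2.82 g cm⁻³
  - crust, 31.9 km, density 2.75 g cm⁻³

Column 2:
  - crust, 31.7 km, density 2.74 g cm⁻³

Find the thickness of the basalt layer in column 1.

2.78 km

Take the compensation level at the base of the deeper column (depth z_c below the surface of column 1) and equate Σ ρ_i t_i down to z_c; mantle fills any gap and the z_c terms cancel.
Column 1: x×2.82 + 31.9×2.75 + (z_c − 31.9 − x)×3.33
Column 2: 0.365×0 + 31.7×2.74 + (z_c − 0.365 − 31.7)×3.33
The z_c×3.33 term appears on both sides and cancels. Collect the known terms of each column as K = Σ(ρt)_known − 3.33 × (depth of known layers): K_1 = 87.725 − 3.33×31.9 = −18.502; K_2 = 86.858 − 3.33×(0.365 + 31.7) = −19.91845.
Balance: K_1 − x×(3.33 − 2.82) = K_2, so x = (K_1 − K_2)/(3.33 − 2.82) = 1.41645/0.51 = 2.78 km.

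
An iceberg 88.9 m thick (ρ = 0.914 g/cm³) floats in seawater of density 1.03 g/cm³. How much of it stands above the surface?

10 m

Floating equilibrium: submerged depth d = t ρ_obj/ρ_fluid = 88.9 m × 0.914/1.03 = 78.89 m.
Freeboard = t − d = 88.9 m − 78.89 m = 10 m.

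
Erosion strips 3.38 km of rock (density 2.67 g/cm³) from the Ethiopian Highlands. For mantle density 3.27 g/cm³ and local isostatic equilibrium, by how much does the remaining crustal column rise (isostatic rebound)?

Unloading: uplift u = e ρ_c/ρ_m = 3.38 km × 2.67/3.27 = 2.76 km.

2.76 km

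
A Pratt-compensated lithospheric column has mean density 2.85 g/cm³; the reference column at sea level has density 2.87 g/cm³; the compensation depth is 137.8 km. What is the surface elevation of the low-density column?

0.967 km

ρ_ref D = ρ (D + h) → h = D (ρ_ref − ρ)/ρ.
h = 137.8 km × (2.87 − 2.85)/2.85 = 0.967 km.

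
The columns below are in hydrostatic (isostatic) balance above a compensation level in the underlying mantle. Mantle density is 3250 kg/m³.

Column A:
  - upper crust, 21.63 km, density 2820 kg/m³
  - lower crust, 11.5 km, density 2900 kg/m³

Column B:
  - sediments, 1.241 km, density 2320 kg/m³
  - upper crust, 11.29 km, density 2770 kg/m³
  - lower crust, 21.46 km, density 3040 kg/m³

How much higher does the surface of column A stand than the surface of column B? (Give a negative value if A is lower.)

For any compensation level in the mantle, the mantle terms cancel and isostasy reduces to e = (Σt_A − Σt_B) − (Σ(ρt)_A − Σ(ρt)_B) / ρ_m.
Σt_A = 33.13 km; Σt_B = 33.991 km; Σ(ρt)_A = 94346.6; Σ(ρt)_B = 99390.82 (in km·kg/m³).
e = (33.13 − 33.991) − (94346.6 − 99390.82) / 3250 = 0.691 km.

0.691 km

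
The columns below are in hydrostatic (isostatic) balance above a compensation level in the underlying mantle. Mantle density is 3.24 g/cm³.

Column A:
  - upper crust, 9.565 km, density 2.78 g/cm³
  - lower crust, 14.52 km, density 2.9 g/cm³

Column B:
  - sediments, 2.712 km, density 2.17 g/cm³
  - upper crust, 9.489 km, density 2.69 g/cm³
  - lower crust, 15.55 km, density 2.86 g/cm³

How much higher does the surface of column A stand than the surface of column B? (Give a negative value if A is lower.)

−1.45 km

For any compensation level in the mantle, the mantle terms cancel and isostasy reduces to e = (Σt_A − Σt_B) − (Σ(ρt)_A − Σ(ρt)_B) / ρ_m.
Σt_A = 24.085 km; Σt_B = 27.751 km; Σ(ρt)_A = 68.6987; Σ(ρt)_B = 75.88345 (in km·g/cm³).
e = (24.085 − 27.751) − (68.6987 − 75.88345) / 3.24 = −1.45 km.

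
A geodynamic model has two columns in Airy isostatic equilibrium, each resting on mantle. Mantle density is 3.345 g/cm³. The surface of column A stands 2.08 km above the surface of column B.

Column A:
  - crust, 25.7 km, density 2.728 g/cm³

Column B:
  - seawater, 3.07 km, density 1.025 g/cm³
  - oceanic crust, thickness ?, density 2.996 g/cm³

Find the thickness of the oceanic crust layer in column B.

5.09 km

Take the compensation level at the base of the deeper column (depth z_c below the surface of column A) and equate Σ ρ_i t_i down to z_c; mantle fills any gap and the z_c terms cancel.
Column A: 25.7×2.728 + (z_c − 25.7)×3.345
Column B: 2.08×0 + 3.07×1.025 + x×2.996 + (z_c − 2.08 − 3.07 − x)×3.345
The z_c×3.345 term appears on both sides and cancels. Collect the known terms of each column as K = Σ(ρt)_known − 3.345 × (depth of known layers): K_A = 70.1096 − 3.345×25.7 = −15.8569; K_B = 3.14675 − 3.345×(2.08 + 3.07) = −14.08.
Balance: K_A = K_B − x×(3.345 − 2.996), so x = (K_B − K_A)/(3.345 − 2.996) = 1.7769/0.349 = 5.09 km.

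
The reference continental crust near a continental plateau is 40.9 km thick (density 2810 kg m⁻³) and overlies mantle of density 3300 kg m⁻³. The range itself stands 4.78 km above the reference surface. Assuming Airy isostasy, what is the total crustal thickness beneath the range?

73.1 km

Root depth r = h ρ_c / (ρ_m − ρ_c) = 4.78 km × 2810 / 490 = 27.41 km.
Total thickness = T + h + r = 40.9 km + 4.78 km + 27.41 km = 73.1 km.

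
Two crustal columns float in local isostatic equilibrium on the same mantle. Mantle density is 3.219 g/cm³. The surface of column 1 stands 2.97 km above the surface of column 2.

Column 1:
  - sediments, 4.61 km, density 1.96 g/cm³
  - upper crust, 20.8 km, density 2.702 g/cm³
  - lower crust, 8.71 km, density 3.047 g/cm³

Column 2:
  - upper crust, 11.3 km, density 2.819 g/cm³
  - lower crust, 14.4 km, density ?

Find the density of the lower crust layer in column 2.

Take the compensation level at the base of the deeper column (depth z_c below the surface of column 1) and equate Σ ρ_i t_i down to z_c; mantle fills any gap and the z_c terms cancel.
Column 1: 4.61×1.96 + 20.8×2.702 + 8.71×3.047 + (z_c − 34.12)×3.219
Column 2: 2.97×0 + 11.3×2.819 + 14.4×ρ + (z_c − 2.97 − 25.7)×3.219
The z_c×3.219 term appears on both sides and cancels. Collect the known terms of each column as K = Σ(ρt)_known − 3.219 × (depth of known layers): K_1 = 91.77657 − 3.219×34.12 = −18.05571; K_2 = 31.8547 − 3.219×(2.97 + 25.7) = −60.43403.
Balance: K_1 = K_2 + 14.4×ρ, so ρ = (K_1 − K_2)/14.4 = 42.3783/14.4 = 2.94 g/cm³.

2.94 g/cm³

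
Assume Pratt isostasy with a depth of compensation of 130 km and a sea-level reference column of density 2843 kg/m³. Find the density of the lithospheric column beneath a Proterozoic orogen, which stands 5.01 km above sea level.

Pratt balance: ρ_ref D = ρ (D + h).
ρ = ρ_ref D/(D + h) = 2843 × 130 km/(130 km + 5.01 km) = 2740 kg/m³.

2740 kg/m³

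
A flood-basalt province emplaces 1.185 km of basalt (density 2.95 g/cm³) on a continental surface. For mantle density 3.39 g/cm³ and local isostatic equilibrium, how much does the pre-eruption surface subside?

1.03 km

Subaerial loading: s = t ρ_load / ρ_m.
s = 1.185 km × 2.95/3.39 = 1.03 km.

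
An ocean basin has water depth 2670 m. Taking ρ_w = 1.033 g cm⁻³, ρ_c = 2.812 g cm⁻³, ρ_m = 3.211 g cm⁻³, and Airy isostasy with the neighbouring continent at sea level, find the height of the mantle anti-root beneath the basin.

In Airy isostatic equilibrium: replacing crust with seawater at the top is compensated by replacing crust with mantle at the base: d (ρ_c − ρ_w) = a (ρ_m − ρ_c).
a = d (ρ_c − ρ_w)/(ρ_m − ρ_c) = 2670 m × 1.779/0.399 = 11900 m.

11900 m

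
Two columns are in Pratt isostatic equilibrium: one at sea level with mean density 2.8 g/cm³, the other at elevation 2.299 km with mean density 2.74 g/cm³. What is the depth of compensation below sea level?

ρ_ref D = ρ (D + h) → D (ρ_ref − ρ) = ρ h.
D = ρ h/(ρ_ref − ρ) = 2.74 × 2.299 km/(2.8 − 2.74) = 105 km.

105 km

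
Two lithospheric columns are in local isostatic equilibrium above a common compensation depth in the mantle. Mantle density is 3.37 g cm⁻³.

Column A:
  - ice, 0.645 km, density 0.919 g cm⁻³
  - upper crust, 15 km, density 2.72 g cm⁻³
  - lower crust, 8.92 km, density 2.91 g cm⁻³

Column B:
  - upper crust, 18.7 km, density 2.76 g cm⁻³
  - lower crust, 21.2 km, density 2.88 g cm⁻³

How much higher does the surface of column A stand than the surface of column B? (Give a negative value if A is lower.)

−1.89 km

For any compensation level in the mantle, the mantle terms cancel and isostasy reduces to e = (Σt_A − Σt_B) − (Σ(ρt)_A − Σ(ρt)_B) / ρ_m.
Σt_A = 24.565 km; Σt_B = 39.9 km; Σ(ρt)_A = 67.349955; Σ(ρt)_B = 112.668 (in km·g cm⁻³).
e = (24.565 − 39.9) − (67.349955 − 112.668) / 3.37 = −1.89 km.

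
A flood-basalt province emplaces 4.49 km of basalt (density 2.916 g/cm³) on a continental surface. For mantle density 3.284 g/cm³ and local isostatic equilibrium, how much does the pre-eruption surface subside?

Subaerial loading: s = t ρ_load / ρ_m.
s = 4.49 km × 2.916/3.284 = 3.99 km.

3.99 km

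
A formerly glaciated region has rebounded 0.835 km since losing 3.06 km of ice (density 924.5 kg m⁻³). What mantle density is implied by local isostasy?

ρ_m = ρ_ice t / u = 924.5 × 3.06 km/0.835 km = 3390 kg m⁻³.

3390 kg m⁻³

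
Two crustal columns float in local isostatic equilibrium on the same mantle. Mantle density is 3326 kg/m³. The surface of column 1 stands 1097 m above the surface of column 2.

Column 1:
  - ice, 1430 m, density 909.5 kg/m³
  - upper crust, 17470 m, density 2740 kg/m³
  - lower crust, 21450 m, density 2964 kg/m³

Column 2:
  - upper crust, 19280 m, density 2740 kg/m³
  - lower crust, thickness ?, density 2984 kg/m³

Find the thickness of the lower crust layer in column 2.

19000 m

Take the compensation level at the base of the deeper column (depth z_c below the surface of column 1) and equate Σ ρ_i t_i down to z_c; mantle fills any gap and the z_c terms cancel.
Column 1: 1430×909.5 + 17470×2740 + 21450×2964 + (z_c − 40350)×3326
Column 2: 1097×0 + 19280×2740 + x×2984 + (z_c − 1097 − 19280 − x)×3326
The z_c×3326 term appears on both sides and cancels. Collect the known terms of each column as K = Σ(ρt)_known − 3326 × (depth of known layers): K_1 = 112746185 − 3326×40350 = −21457915; K_2 = 52827200 − 3326×(1097 + 19280) = −14946702.
Balance: K_1 = K_2 − x×(3326 − 2984), so x = (K_2 − K_1)/(3326 − 2984) = 6511210/342 = 19000 m.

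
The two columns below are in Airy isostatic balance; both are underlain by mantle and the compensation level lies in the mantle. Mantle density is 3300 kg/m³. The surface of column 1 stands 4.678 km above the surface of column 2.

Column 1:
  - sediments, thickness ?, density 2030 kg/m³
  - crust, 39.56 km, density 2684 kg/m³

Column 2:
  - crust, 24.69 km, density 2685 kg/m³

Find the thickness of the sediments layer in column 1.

Take the compensation level at the base of the deeper column (depth z_c below the surface of column 1) and equate Σ ρ_i t_i down to z_c; mantle fills any gap and the z_c terms cancel.
Column 1: x×2030 + 39.56×2684 + (z_c − 39.56 − x)×3300
Column 2: 4.678×0 + 24.69×2685 + (z_c − 4.678 − 24.69)×3300
The z_c×3300 term appears on both sides and cancels. Collect the known terms of each column as K = Σ(ρt)_known − 3300 × (depth of known layers): K_1 = 106179.04 − 3300×39.56 = −24368.96; K_2 = 66292.65 − 3300×(4.678 + 24.69) = −30621.75.
Balance: K_1 − x×(3300 − 2030) = K_2, so x = (K_1 − K_2)/(3300 − 2030) = 6252.79/1270 = 4.92 km.

4.92 km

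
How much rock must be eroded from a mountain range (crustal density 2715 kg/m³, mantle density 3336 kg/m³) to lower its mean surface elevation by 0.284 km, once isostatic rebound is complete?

Net drop Δ = e − u = e − e ρ_c/ρ_m = e (ρ_m − ρ_c)/ρ_m.
e = Δ ρ_m/(ρ_m − ρ_c) = 0.284 km × 3336/621 = 1.53 km.

1.53 km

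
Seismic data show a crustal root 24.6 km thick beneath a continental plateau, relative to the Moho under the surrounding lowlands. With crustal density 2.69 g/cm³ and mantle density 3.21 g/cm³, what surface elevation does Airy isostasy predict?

4.76 km

Isostatic balance requires: ρ_c h = (ρ_m − ρ_c) r.
h = r (ρ_m − ρ_c) / ρ_c = 24.6 km × (3.21 − 2.69) / 2.69 = 4.76 km.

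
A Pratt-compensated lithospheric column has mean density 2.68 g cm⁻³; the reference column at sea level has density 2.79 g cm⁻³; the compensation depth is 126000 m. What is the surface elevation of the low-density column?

ρ_ref D = ρ (D + h) → h = D (ρ_ref − ρ)/ρ.
h = 126000 m × (2.79 − 2.68)/2.68 = 5170 m.

5170 m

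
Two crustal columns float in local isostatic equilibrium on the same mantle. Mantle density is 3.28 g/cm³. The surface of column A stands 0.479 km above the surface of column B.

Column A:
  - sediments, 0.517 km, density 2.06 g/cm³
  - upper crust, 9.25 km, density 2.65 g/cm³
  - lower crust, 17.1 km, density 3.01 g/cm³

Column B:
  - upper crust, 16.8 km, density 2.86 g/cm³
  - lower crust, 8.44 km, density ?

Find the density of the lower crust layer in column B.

Take the compensation level at the base of the deeper column (depth z_c below the surface of column A) and equate Σ ρ_i t_i down to z_c; mantle fills any gap and the z_c terms cancel.
Column A: 0.517×2.06 + 9.25×2.65 + 17.1×3.01 + (z_c − 26.867)×3.28
Column B: 0.479×0 + 16.8×2.86 + 8.44×ρ + (z_c − 0.479 − 25.24)×3.28
The z_c×3.28 term appears on both sides and cancels. Collect the known terms of each column as K = Σ(ρt)_known − 3.28 × (depth of known layers): K_A = 77.04852 − 3.28×26.867 = −11.07524; K_B = 48.048 − 3.28×(0.479 + 25.24) = −36.31032.
Balance: K_A = K_B + 8.44×ρ, so ρ = (K_A − K_B)/8.44 = 25.2351/8.44 = 2.99 g/cm³.

2.99 g/cm³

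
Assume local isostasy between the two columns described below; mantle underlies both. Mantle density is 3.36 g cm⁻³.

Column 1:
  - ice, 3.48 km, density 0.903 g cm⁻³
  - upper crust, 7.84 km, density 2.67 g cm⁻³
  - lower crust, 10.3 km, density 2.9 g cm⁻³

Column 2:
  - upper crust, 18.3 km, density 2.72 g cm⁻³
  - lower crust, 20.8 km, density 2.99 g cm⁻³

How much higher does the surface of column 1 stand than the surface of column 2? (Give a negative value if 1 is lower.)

−0.211 km

For any compensation level in the mantle, the mantle terms cancel and isostasy reduces to e = (Σt_1 − Σt_2) − (Σ(ρt)_1 − Σ(ρt)_2) / ρ_m.
Σt_1 = 21.62 km; Σt_2 = 39.1 km; Σ(ρt)_1 = 53.94524; Σ(ρt)_2 = 111.968 (in km·g cm⁻³).
e = (21.62 − 39.1) − (53.94524 − 111.968) / 3.36 = −0.211 km.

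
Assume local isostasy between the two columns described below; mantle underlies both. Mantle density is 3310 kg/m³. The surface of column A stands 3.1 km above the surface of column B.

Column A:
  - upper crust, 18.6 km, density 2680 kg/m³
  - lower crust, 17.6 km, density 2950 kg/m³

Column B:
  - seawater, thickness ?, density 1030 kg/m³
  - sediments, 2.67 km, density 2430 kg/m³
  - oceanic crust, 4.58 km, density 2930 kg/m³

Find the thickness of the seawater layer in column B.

1.62 km

Take the compensation level at the base of the deeper column (depth z_c below the surface of column A) and equate Σ ρ_i t_i down to z_c; mantle fills any gap and the z_c terms cancel.
Column A: 18.6×2680 + 17.6×2950 + (z_c − 36.2)×3310
Column B: 3.1×0 + x×1030 + 2.67×2430 + 4.58×2930 + (z_c − 3.1 − 7.25 − x)×3310
The z_c×3310 term appears on both sides and cancels. Collect the known terms of each column as K = Σ(ρt)_known − 3310 × (depth of known layers): K_A = 101768 − 3310×36.2 = −18054; K_B = 19907.5 − 3310×(3.1 + 7.25) = −14351.
Balance: K_A = K_B − x×(3310 − 1030), so x = (K_B − K_A)/(3310 − 1030) = 3703/2280 = 1.62 km.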